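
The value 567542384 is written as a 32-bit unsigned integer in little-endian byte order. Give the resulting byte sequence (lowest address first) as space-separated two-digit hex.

567542384 in hexadecimal, padded to 32 bits, is 0x21D40270.
Split into bytes (most-significant first): 21 D4 02 70.
Little-endian: lowest address holds the least-significant byte.
So at ascending addresses the bytes are 70 02 D4 21.

70 02 D4 21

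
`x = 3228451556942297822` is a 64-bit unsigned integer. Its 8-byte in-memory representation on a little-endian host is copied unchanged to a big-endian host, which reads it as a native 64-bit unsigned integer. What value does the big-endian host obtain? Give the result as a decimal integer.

3228451556942297822 in 64-bit hexadecimal is 0x2CCDC396021A3ADE.
Stored little-endian, the bytes at ascending addresses are DE 3A 1A 02 96 C3 CD 2C.
Read back as big-endian, the last byte is least significant, giving 0xDE3A1A0296C3CD2C.
0xDE3A1A0296C3CD2C = 16013140023490891052.

16013140023490891052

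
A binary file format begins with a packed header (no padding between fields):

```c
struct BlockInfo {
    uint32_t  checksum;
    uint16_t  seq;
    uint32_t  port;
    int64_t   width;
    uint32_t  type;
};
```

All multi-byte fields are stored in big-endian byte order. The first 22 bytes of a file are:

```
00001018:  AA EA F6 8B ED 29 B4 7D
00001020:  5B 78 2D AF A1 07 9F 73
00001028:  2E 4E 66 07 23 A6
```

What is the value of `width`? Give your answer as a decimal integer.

3292026906743090766

`width` follows `checksum` (4 B), `seq` (2 B), `port` (4 B), so it starts at offset 4 + 2 + 4 = 10 and occupies 8 bytes.
Bytes at offsets 10..17: 2D AF A1 07 9F 73 2E 4E.
Big-endian stores the most-significant byte at the lowest address.
The bytes are already most-significant first: 0x2DAFA1079F732E4E.
0x2DAFA1079F732E4E = 3292026906743090766.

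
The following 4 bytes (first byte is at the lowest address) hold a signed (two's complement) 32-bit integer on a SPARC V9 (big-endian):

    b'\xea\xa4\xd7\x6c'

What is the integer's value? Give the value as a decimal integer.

In big-endian order the high byte comes first in memory.
The bytes are already most-significant first: 0xEAA4D76C.
Top bit is set, so as a signed 32-bit value this is 0xEAA4D76C − 2^32 = -358295700.

-358295700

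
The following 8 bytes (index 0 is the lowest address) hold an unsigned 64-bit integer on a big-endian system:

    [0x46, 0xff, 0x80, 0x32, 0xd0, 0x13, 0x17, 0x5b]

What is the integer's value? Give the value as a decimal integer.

5115948657443805019

Big-endian: lowest address holds the most-significant byte.
The bytes are already most-significant first: 0x46FF8032D013175B.
0x46FF8032D013175B = 5115948657443805019.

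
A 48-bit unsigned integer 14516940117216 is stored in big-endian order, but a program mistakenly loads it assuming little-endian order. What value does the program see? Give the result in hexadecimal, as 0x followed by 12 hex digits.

0xE0140FFD330D

14516940117216 in 48-bit hexadecimal is 0x0D33FD0F14E0.
Stored big-endian, the bytes at ascending addresses are 0D 33 FD 0F 14 E0.
Read back as little-endian, the first byte is least significant, giving 0xE0140FFD330D.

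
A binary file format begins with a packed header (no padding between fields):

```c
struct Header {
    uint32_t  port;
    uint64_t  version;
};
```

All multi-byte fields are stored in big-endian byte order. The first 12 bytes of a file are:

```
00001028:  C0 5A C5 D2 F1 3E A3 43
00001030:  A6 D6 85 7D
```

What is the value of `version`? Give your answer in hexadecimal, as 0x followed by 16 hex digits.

`version` follows `port` (4 bytes), so it starts at byte offset 4 and occupies 8 bytes.
Bytes at offsets 4..11: F1 3E A3 43 A6 D6 85 7D.
In big-endian order the high byte comes first in memory.
The bytes are already most-significant first: 0xF13EA343A6D6857D.

0xF13EA343A6D6857D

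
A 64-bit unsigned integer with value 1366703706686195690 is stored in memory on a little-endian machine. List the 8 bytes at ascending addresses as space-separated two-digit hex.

EA 87 3D B6 C7 81 F7 12

1366703706686195690 in hexadecimal, padded to 64 bits, is 0x12F781C7B63D87EA.
Split into bytes (most-significant first): 12 F7 81 C7 B6 3D 87 EA.
Little-endian stores the least-significant byte at the lowest address.
So at ascending addresses the bytes are EA 87 3D B6 C7 81 F7 12.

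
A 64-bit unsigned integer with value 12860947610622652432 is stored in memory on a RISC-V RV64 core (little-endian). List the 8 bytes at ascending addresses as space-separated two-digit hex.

12860947610622652432 in hexadecimal, padded to 64 bits, is 0xB27B43B62E127010.
Split into bytes (most-significant first): B2 7B 43 B6 2E 12 70 10.
Little-endian: lowest address holds the least-significant byte.
So at ascending addresses the bytes are 10 70 12 2E B6 43 7B B2.

10 70 12 2E B6 43 7B B2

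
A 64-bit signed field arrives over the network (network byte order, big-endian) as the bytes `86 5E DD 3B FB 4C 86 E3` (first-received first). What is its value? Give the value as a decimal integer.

Big-endian: lowest address holds the most-significant byte.
The bytes are already most-significant first: 0x865EDD3BFB4C86E3.
Top bit is set, so as a signed 64-bit value this is 0x865EDD3BFB4C86E3 − 2^64 = -8764324575127501085.

-8764324575127501085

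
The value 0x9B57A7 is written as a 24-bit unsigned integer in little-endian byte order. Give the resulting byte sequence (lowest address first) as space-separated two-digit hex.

Split into bytes (most-significant first): 9B 57 A7.
Little-endian: lowest address holds the least-significant byte.
So at ascending addresses the bytes are A7 57 9B.

A7 57 9B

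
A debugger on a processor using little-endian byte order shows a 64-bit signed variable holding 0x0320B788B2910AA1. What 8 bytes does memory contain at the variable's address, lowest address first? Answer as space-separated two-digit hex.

A1 0A 91 B2 88 B7 20 03

Split into bytes (most-significant first): 03 20 B7 88 B2 91 0A A1.
In little-endian order the low byte comes first in memory.
So at ascending addresses the bytes are A1 0A 91 B2 88 B7 20 03.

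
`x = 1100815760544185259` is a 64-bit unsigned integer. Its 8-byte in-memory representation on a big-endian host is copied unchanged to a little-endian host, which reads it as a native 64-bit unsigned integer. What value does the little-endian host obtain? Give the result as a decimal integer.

12338564533523203599

1100815760544185259 in 64-bit hexadecimal is 0x0F46E21A12633BAB.
Stored big-endian, the bytes at ascending addresses are 0F 46 E2 1A 12 63 3B AB.
Read back as little-endian, the first byte is least significant, giving 0xAB3B63121AE2460F.
0xAB3B63121AE2460F = 12338564533523203599.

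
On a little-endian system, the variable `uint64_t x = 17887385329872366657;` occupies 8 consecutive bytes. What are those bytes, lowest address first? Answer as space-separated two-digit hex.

17887385329872366657 in hexadecimal, padded to 64 bits, is 0xF83CC22FA3936C41.
Split into bytes (most-significant first): F8 3C C2 2F A3 93 6C 41.
In little-endian order the low byte comes first in memory.
So at ascending addresses the bytes are 41 6C 93 A3 2F C2 3C F8.

41 6C 93 A3 2F C2 3C F8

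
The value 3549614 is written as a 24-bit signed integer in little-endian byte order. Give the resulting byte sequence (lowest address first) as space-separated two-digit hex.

AE 29 36

3549614 in hexadecimal, padded to 24 bits, is 0x3629AE.
Split into bytes (most-significant first): 36 29 AE.
Little-endian: lowest address holds the least-significant byte.
So at ascending addresses the bytes are AE 29 36.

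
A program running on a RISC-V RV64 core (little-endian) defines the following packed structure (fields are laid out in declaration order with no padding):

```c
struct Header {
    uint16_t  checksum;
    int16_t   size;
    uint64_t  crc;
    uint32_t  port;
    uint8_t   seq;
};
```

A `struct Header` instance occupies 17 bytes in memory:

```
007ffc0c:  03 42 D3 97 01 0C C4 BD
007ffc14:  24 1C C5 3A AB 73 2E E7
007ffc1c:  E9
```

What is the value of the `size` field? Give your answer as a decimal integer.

-26669

`size` follows `checksum` (2 bytes), so it starts at byte offset 2 and occupies 2 bytes.
Bytes at offsets 2..3: D3 97.
In little-endian order the low byte comes first in memory.
Reassemble most-significant byte first: 97 D3 → 0x97D3.
Top bit is set, so as a signed 16-bit value this is 0x97D3 − 2^16 = -26669.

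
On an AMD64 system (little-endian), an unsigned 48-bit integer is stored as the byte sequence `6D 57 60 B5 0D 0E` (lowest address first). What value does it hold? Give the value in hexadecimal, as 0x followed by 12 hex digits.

Little-endian stores the least-significant byte at the lowest address.
Reassemble most-significant byte first: 0E 0D B5 60 57 6D → 0x0E0DB560576D.

0x0E0DB560576D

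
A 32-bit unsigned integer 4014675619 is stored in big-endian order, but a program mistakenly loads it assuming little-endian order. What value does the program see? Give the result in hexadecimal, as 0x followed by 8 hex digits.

0xA3164BEF

4014675619 in 32-bit hexadecimal is 0xEF4B16A3.
Stored big-endian, the bytes at ascending addresses are EF 4B 16 A3.
Read back as little-endian, the first byte is least significant, giving 0xA3164BEF.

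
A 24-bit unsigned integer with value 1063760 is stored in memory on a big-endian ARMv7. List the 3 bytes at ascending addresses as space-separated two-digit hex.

10 3B 50

1063760 in hexadecimal, padded to 24 bits, is 0x103B50.
Split into bytes (most-significant first): 10 3B 50.
In big-endian order the high byte comes first in memory.
So the memory order matches the most-significant-first order: 10 3B 50.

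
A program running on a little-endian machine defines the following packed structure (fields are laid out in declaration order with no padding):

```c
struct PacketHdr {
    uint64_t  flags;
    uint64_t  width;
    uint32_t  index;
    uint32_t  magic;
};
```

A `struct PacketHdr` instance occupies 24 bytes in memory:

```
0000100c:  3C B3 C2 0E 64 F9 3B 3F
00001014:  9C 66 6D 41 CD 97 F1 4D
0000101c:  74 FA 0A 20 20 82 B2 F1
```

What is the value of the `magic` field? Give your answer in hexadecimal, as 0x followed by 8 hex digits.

0xF1B28220

`magic` follows `flags` (8 B), `width` (8 B), `index` (4 B), so it starts at offset 8 + 8 + 4 = 20 and occupies 4 bytes.
Bytes at offsets 20..23: 20 82 B2 F1.
In little-endian order the low byte comes first in memory.
Reassemble most-significant byte first: F1 B2 82 20 → 0xF1B28220.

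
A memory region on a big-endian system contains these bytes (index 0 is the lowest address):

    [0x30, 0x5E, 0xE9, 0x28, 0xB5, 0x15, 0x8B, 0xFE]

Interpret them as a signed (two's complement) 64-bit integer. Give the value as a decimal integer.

3485479522677394430

In big-endian order the high byte comes first in memory.
The bytes are already most-significant first: 0x305EE928B5158BFE.
0x305EE928B5158BFE = 3485479522677394430.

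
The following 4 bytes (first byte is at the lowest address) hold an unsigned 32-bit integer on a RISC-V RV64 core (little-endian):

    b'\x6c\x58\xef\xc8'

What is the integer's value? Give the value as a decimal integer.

In little-endian order the low byte comes first in memory.
Reassemble most-significant byte first: C8 EF 58 6C → 0xC8EF586C.
0xC8EF586C = 3371128940.

3371128940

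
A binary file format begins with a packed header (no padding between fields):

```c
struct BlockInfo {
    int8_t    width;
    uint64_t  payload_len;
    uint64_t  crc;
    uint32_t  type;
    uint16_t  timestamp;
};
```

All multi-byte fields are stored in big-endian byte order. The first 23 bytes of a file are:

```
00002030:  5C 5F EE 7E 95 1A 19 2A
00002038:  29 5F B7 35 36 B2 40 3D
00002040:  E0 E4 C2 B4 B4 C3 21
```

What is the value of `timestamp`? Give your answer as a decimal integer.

`timestamp` follows `width` (1 B), `payload_len` (8 B), `crc` (8 B), `type` (4 B), so it starts at offset 1 + 8 + 8 + 4 = 21 and occupies 2 bytes.
Bytes at offsets 21..22: C3 21.
Big-endian stores the most-significant byte at the lowest address.
The bytes are already most-significant first: 0xC321.
0xC321 = 49953.

49953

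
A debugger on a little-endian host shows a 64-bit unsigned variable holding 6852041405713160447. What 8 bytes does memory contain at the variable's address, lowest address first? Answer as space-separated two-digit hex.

FF 18 CD D5 5A 57 17 5F

6852041405713160447 in hexadecimal, padded to 64 bits, is 0x5F17575AD5CD18FF.
Split into bytes (most-significant first): 5F 17 57 5A D5 CD 18 FF.
Little-endian stores the least-significant byte at the lowest address.
So at ascending addresses the bytes are FF 18 CD D5 5A 57 17 5F.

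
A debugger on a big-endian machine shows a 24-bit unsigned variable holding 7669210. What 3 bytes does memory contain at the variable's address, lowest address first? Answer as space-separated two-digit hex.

7669210 in hexadecimal, padded to 24 bits, is 0x7505DA.
Split into bytes (most-significant first): 75 05 DA.
Big-endian: lowest address holds the most-significant byte.
So the memory order matches the most-significant-first order: 75 05 DA.

75 05 DA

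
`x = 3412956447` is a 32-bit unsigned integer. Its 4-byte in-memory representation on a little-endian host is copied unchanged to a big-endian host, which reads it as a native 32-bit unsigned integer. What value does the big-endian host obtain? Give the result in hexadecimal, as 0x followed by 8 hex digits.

3412956447 in 32-bit hexadecimal is 0xCB6D951F.
Stored little-endian, the bytes at ascending addresses are 1F 95 6D CB.
Read back as big-endian, the last byte is least significant, giving 0x1F956DCB.

0x1F956DCB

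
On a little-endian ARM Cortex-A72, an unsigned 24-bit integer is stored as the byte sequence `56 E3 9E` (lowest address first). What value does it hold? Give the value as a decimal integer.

10412886

Little-endian stores the least-significant byte at the lowest address.
Reassemble most-significant byte first: 9E E3 56 → 0x9EE356.
0x9EE356 = 10412886.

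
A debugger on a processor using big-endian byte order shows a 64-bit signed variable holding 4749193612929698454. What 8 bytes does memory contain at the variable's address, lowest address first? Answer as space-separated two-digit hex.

41 E8 86 6D BC 3A 8A 96

4749193612929698454 in hexadecimal, padded to 64 bits, is 0x41E8866DBC3A8A96.
Split into bytes (most-significant first): 41 E8 86 6D BC 3A 8A 96.
Big-endian stores the most-significant byte at the lowest address.
So the memory order matches the most-significant-first order: 41 E8 86 6D BC 3A 8A 96.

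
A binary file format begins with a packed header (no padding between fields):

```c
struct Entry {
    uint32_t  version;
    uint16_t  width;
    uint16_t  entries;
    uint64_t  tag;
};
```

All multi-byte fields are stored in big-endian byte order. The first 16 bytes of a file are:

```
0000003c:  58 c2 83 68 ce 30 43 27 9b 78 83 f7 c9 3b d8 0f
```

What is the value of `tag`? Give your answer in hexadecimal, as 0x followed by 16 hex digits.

0x9B7883F7C93BD80F

`tag` follows `version` (4 B), `width` (2 B), `entries` (2 B), so it starts at offset 4 + 2 + 2 = 8 and occupies 8 bytes.
Bytes at offsets 8..15: 9B 78 83 F7 C9 3B D8 0F.
Big-endian stores the most-significant byte at the lowest address.
The bytes are already most-significant first: 0x9B7883F7C93BD80F.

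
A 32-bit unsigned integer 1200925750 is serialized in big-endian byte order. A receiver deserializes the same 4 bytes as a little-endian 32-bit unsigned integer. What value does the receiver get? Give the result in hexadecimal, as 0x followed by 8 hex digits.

0x36AC9447

1200925750 in 32-bit hexadecimal is 0x4794AC36.
Stored big-endian, the bytes at ascending addresses are 47 94 AC 36.
Read back as little-endian, the first byte is least significant, giving 0x36AC9447.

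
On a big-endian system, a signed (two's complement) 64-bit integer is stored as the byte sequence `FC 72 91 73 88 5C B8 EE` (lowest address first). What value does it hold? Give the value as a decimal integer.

-255982303411652370

Big-endian stores the most-significant byte at the lowest address.
The bytes are already most-significant first: 0xFC729173885CB8EE.
Top bit is set, so as a signed 64-bit value this is 0xFC729173885CB8EE − 2^64 = -255982303411652370.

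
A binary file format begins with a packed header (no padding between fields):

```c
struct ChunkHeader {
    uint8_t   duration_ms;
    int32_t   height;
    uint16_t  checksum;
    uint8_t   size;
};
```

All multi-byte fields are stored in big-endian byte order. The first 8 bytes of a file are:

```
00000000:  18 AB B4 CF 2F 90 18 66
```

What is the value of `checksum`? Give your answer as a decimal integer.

`checksum` follows `duration_ms` (1 B), `height` (4 B), so it starts at offset 1 + 4 = 5 and occupies 2 bytes.
Bytes at offsets 5..6: 90 18.
Big-endian: lowest address holds the most-significant byte.
The bytes are already most-significant first: 0x9018.
0x9018 = 36888.

36888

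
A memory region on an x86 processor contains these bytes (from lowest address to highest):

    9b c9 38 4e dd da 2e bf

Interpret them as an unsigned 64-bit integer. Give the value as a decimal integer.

13776188954207898011

In little-endian order the low byte comes first in memory.
Reassemble most-significant byte first: BF 2E DA DD 4E 38 C9 9B → 0xBF2EDADD4E38C99B.
0xBF2EDADD4E38C99B = 13776188954207898011.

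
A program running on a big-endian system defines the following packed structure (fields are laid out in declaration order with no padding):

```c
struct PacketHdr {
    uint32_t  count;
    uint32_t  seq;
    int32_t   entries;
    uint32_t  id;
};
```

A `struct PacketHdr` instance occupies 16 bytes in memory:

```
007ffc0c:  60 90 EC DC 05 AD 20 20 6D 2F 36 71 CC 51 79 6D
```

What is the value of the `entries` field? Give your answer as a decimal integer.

1831810673

`entries` follows `count` (4 B), `seq` (4 B), so it starts at offset 4 + 4 = 8 and occupies 4 bytes.
Bytes at offsets 8..11: 6D 2F 36 71.
Big-endian: lowest address holds the most-significant byte.
The bytes are already most-significant first: 0x6D2F3671.
0x6D2F3671 = 1831810673.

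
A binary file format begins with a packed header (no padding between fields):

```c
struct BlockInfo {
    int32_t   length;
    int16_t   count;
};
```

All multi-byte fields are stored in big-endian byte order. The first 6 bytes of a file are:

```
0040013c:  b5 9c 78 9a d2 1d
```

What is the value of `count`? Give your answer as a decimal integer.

-11747

`count` follows `length` (4 bytes), so it starts at byte offset 4 and occupies 2 bytes.
Bytes at offsets 4..5: D2 1D.
Big-endian: lowest address holds the most-significant byte.
The bytes are already most-significant first: 0xD21D.
Top bit is set, so as a signed 16-bit value this is 0xD21D − 2^16 = -11747.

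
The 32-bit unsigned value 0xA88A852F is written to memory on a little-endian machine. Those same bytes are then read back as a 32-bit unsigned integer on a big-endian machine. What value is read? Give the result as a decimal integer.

797280936

Stored little-endian, the bytes at ascending addresses are 2F 85 8A A8.
Read back as big-endian, the last byte is least significant, giving 0x2F858AA8.
0x2F858AA8 = 797280936.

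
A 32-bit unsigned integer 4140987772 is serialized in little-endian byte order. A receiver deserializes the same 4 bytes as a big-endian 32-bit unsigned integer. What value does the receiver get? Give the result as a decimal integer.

4140987772 in 32-bit hexadecimal is 0xF6D2757C.
Stored little-endian, the bytes at ascending addresses are 7C 75 D2 F6.
Read back as big-endian, the last byte is least significant, giving 0x7C75D2F6.
0x7C75D2F6 = 2088096502.

2088096502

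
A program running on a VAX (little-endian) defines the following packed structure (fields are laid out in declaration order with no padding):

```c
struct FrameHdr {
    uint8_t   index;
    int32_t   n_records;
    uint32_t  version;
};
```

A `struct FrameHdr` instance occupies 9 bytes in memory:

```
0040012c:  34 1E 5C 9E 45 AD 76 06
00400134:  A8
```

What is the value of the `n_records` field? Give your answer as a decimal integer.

1168006174

`n_records` follows `index` (1 byte), so it starts at byte offset 1 and occupies 4 bytes.
Bytes at offsets 1..4: 1E 5C 9E 45.
In little-endian order the low byte comes first in memory.
Reassemble most-significant byte first: 45 9E 5C 1E → 0x459E5C1E.
0x459E5C1E = 1168006174.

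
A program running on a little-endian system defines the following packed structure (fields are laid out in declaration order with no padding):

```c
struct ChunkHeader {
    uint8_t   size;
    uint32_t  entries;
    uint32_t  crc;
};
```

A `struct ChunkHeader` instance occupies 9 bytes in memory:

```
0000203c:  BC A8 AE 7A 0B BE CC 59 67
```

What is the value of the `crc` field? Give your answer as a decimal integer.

`crc` follows `size` (1 B), `entries` (4 B), so it starts at offset 1 + 4 = 5 and occupies 4 bytes.
Bytes at offsets 5..8: BE CC 59 67.
Little-endian stores the least-significant byte at the lowest address.
Reassemble most-significant byte first: 67 59 CC BE → 0x6759CCBE.
0x6759CCBE = 1733938366.

1733938366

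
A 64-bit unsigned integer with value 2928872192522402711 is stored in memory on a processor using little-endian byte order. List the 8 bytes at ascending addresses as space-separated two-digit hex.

97 3B D1 C3 BD 71 A5 28

2928872192522402711 in hexadecimal, padded to 64 bits, is 0x28A571BDC3D13B97.
Split into bytes (most-significant first): 28 A5 71 BD C3 D1 3B 97.
Little-endian: lowest address holds the least-significant byte.
So at ascending addresses the bytes are 97 3B D1 C3 BD 71 A5 28.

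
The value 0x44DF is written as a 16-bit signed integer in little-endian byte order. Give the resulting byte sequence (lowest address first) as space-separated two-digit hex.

Split into bytes (most-significant first): 44 DF.
Little-endian: lowest address holds the least-significant byte.
So at ascending addresses the bytes are DF 44.

DF 44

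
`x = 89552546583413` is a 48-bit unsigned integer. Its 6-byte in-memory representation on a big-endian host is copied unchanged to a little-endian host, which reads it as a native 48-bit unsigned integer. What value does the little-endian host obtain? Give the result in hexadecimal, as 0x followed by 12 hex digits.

89552546583413 in 48-bit hexadecimal is 0x517293BA5375.
Stored big-endian, the bytes at ascending addresses are 51 72 93 BA 53 75.
Read back as little-endian, the first byte is least significant, giving 0x7553BA937251.

0x7553BA937251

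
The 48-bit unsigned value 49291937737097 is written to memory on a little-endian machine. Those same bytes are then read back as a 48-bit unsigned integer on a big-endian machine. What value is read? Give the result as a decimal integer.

49291937737097 in 48-bit hexadecimal is 0x2CD4AC706989.
Stored little-endian, the bytes at ascending addresses are 89 69 70 AC D4 2C.
Read back as big-endian, the last byte is least significant, giving 0x896970ACD42C.
0x896970ACD42C = 151085954946092.

151085954946092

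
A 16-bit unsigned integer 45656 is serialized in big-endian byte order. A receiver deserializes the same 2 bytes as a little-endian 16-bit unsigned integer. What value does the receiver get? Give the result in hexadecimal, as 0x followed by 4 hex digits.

0x58B2

45656 in 16-bit hexadecimal is 0xB258.
Stored big-endian, the bytes at ascending addresses are B2 58.
Read back as little-endian, the first byte is least significant, giving 0x58B2.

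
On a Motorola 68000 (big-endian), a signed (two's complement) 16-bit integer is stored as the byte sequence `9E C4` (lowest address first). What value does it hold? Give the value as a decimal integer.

Big-endian stores the most-significant byte at the lowest address.
The bytes are already most-significant first: 0x9EC4.
Top bit is set, so as a signed 16-bit value this is 0x9EC4 − 2^16 = -24892.

-24892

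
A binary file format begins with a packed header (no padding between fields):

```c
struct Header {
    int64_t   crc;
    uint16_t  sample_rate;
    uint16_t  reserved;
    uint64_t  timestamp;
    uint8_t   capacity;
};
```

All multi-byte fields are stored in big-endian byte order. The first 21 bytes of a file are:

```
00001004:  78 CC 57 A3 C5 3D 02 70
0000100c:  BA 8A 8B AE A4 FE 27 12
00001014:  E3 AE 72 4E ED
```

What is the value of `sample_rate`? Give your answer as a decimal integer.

47754

`sample_rate` follows `crc` (8 bytes), so it starts at byte offset 8 and occupies 2 bytes.
Bytes at offsets 8..9: BA 8A.
Big-endian: lowest address holds the most-significant byte.
The bytes are already most-significant first: 0xBA8A.
0xBA8A = 47754.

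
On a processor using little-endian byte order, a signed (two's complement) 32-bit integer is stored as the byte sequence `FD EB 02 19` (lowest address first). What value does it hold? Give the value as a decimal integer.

419621885

In little-endian order the low byte comes first in memory.
Reassemble most-significant byte first: 19 02 EB FD → 0x1902EBFD.
0x1902EBFD = 419621885.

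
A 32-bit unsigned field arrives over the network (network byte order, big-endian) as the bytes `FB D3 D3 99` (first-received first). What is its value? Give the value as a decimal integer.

4224963481

Big-endian stores the most-significant byte at the lowest address.
The bytes are already most-significant first: 0xFBD3D399.
0xFBD3D399 = 4224963481.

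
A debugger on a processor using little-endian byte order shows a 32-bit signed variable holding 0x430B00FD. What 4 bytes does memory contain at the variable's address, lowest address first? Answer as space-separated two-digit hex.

FD 00 0B 43

Split into bytes (most-significant first): 43 0B 00 FD.
Little-endian: lowest address holds the least-significant byte.
So at ascending addresses the bytes are FD 00 0B 43.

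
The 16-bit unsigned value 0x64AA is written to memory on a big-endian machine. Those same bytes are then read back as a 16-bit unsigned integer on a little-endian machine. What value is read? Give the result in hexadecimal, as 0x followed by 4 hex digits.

Stored big-endian, the bytes at ascending addresses are 64 AA.
Read back as little-endian, the first byte is least significant, giving 0xAA64.

0xAA64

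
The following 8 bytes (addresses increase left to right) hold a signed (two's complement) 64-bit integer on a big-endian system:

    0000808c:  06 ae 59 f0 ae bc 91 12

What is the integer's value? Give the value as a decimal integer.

481421100433838354

Big-endian stores the most-significant byte at the lowest address.
The bytes are already most-significant first: 0x06AE59F0AEBC9112.
0x06AE59F0AEBC9112 = 481421100433838354.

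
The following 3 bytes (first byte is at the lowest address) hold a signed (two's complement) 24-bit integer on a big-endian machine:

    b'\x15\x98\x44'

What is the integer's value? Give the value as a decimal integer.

Big-endian: lowest address holds the most-significant byte.
The bytes are already most-significant first: 0x159844.
0x159844 = 1415236.

1415236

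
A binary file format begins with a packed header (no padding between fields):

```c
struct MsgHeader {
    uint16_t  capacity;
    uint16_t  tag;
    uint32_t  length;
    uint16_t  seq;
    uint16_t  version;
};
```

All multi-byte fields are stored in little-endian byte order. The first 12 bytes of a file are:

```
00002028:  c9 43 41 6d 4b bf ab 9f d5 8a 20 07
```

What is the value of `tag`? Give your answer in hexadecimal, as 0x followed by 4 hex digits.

0x6D41

`tag` follows `capacity` (2 bytes), so it starts at byte offset 2 and occupies 2 bytes.
Bytes at offsets 2..3: 41 6D.
Little-endian: lowest address holds the least-significant byte.
Reassemble most-significant byte first: 6D 41 → 0x6D41.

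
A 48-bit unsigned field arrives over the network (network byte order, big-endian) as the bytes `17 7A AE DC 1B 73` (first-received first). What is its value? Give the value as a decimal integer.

Big-endian stores the most-significant byte at the lowest address.
The bytes are already most-significant first: 0x177AAEDC1B73.
0x177AAEDC1B73 = 25815687109491.

25815687109491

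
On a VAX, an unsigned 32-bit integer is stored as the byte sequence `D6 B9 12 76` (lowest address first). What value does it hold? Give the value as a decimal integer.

1980938710

Little-endian stores the least-significant byte at the lowest address.
Reassemble most-significant byte first: 76 12 B9 D6 → 0x7612B9D6.
0x7612B9D6 = 1980938710.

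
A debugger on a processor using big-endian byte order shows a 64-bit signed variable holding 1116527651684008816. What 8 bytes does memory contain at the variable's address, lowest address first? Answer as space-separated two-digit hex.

0F 7E B3 FB CC 86 C3 70

1116527651684008816 in hexadecimal, padded to 64 bits, is 0x0F7EB3FBCC86C370.
Split into bytes (most-significant first): 0F 7E B3 FB CC 86 C3 70.
In big-endian order the high byte comes first in memory.
So the memory order matches the most-significant-first order: 0F 7E B3 FB CC 86 C3 70.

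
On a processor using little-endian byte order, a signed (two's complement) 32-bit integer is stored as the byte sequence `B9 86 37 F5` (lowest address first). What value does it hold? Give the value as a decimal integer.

Little-endian stores the least-significant byte at the lowest address.
Reassemble most-significant byte first: F5 37 86 B9 → 0xF53786B9.
Top bit is set, so as a signed 32-bit value this is 0xF53786B9 − 2^32 = -180910407.

-180910407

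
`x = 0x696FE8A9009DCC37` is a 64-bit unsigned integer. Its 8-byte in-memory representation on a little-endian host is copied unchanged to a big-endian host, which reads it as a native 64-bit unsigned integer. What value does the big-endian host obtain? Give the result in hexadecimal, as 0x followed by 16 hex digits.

Stored little-endian, the bytes at ascending addresses are 37 CC 9D 00 A9 E8 6F 69.
Read back as big-endian, the last byte is least significant, giving 0x37CC9D00A9E86F69.

0x37CC9D00A9E86F69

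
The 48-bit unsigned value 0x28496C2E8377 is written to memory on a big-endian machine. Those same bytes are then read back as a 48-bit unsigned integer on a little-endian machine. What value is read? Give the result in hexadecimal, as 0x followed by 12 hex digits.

Stored big-endian, the bytes at ascending addresses are 28 49 6C 2E 83 77.
Read back as little-endian, the first byte is least significant, giving 0x77832E6C4928.

0x77832E6C4928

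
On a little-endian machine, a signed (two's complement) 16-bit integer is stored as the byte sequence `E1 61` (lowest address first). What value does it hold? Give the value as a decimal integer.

25057

In little-endian order the low byte comes first in memory.
Reassemble most-significant byte first: 61 E1 → 0x61E1.
0x61E1 = 25057.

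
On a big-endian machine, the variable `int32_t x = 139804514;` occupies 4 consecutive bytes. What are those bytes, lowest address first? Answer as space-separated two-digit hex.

139804514 in hexadecimal, padded to 32 bits, is 0x08553F62.
Split into bytes (most-significant first): 08 55 3F 62.
In big-endian order the high byte comes first in memory.
So the memory order matches the most-significant-first order: 08 55 3F 62.

08 55 3F 62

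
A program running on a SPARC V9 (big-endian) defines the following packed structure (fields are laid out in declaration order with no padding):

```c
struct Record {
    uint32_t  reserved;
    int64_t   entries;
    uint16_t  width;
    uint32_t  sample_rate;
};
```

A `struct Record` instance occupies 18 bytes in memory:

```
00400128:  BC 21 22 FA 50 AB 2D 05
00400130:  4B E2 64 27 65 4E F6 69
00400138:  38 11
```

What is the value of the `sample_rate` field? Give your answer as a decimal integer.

`sample_rate` follows `reserved` (4 B), `entries` (8 B), `width` (2 B), so it starts at offset 4 + 8 + 2 = 14 and occupies 4 bytes.
Bytes at offsets 14..17: F6 69 38 11.
Big-endian stores the most-significant byte at the lowest address.
The bytes are already most-significant first: 0xF6693811.
0xF6693811 = 4134090769.

4134090769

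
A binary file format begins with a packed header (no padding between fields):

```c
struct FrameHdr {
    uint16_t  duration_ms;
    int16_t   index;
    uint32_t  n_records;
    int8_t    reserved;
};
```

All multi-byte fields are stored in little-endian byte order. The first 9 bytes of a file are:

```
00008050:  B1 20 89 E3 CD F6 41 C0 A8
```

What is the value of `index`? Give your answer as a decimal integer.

`index` follows `duration_ms` (2 bytes), so it starts at byte offset 2 and occupies 2 bytes.
Bytes at offsets 2..3: 89 E3.
Little-endian: lowest address holds the least-significant byte.
Reassemble most-significant byte first: E3 89 → 0xE389.
Top bit is set, so as a signed 16-bit value this is 0xE389 − 2^16 = -7287.

-7287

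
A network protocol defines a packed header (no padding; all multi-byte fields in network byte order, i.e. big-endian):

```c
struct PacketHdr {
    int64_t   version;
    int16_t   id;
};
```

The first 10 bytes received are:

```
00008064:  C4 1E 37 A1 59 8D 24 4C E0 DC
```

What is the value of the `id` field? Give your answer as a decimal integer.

-7972

`id` follows `version` (8 bytes), so it starts at byte offset 8 and occupies 2 bytes.
Bytes at offsets 8..9: E0 DC.
In big-endian order the high byte comes first in memory.
The bytes are already most-significant first: 0xE0DC.
Top bit is set, so as a signed 16-bit value this is 0xE0DC − 2^16 = -7972.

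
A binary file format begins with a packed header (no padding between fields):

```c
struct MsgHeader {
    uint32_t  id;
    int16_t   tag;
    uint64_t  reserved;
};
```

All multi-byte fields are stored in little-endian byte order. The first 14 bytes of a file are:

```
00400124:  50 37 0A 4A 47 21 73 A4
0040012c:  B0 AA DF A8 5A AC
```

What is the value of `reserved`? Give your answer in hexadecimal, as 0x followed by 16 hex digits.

0xAC5AA8DFAAB0A473

`reserved` follows `id` (4 B), `tag` (2 B), so it starts at offset 4 + 2 = 6 and occupies 8 bytes.
Bytes at offsets 6..13: 73 A4 B0 AA DF A8 5A AC.
Little-endian stores the least-significant byte at the lowest address.
Reassemble most-significant byte first: AC 5A A8 DF AA B0 A4 73 → 0xAC5AA8DFAAB0A473.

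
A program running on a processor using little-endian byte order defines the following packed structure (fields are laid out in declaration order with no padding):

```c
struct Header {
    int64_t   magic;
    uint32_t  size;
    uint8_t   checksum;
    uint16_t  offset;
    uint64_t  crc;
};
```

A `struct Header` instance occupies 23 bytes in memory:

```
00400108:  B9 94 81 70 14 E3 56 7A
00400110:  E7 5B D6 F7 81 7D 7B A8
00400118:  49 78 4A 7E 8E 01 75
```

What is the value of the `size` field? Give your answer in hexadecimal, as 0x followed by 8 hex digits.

`size` follows `magic` (8 bytes), so it starts at byte offset 8 and occupies 4 bytes.
Bytes at offsets 8..11: E7 5B D6 F7.
Little-endian: lowest address holds the least-significant byte.
Reassemble most-significant byte first: F7 D6 5B E7 → 0xF7D65BE7.

0xF7D65BE7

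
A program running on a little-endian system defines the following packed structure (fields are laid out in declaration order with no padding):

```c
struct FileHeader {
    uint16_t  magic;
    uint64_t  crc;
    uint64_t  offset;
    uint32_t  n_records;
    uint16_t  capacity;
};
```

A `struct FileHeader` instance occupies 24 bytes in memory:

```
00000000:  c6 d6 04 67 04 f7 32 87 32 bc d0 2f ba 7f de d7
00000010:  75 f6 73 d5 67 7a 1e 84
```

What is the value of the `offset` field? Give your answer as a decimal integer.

`offset` follows `magic` (2 B), `crc` (8 B), so it starts at offset 2 + 8 = 10 and occupies 8 bytes.
Bytes at offsets 10..17: D0 2F BA 7F DE D7 75 F6.
Little-endian: lowest address holds the least-significant byte.
Reassemble most-significant byte first: F6 75 D7 DE 7F BA 2F D0 → 0xF675D7DE7FBA2FD0.
0xF675D7DE7FBA2FD0 = 17759338056231038928.

17759338056231038928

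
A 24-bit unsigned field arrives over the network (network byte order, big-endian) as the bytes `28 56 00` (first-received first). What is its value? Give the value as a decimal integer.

2643456

In big-endian order the high byte comes first in memory.
The bytes are already most-significant first: 0x285600.
0x285600 = 2643456.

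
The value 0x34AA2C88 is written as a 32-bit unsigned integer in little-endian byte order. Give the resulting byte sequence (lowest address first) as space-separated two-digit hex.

88 2C AA 34

Split into bytes (most-significant first): 34 AA 2C 88.
Little-endian stores the least-significant byte at the lowest address.
So at ascending addresses the bytes are 88 2C AA 34.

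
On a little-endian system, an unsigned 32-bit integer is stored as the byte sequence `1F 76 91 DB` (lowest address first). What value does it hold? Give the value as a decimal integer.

In little-endian order the low byte comes first in memory.
Reassemble most-significant byte first: DB 91 76 1F → 0xDB91761F.
0xDB91761F = 3683743263.

3683743263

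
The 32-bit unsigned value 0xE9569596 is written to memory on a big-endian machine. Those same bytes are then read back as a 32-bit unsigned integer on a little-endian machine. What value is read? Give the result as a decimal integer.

2526369513

Stored big-endian, the bytes at ascending addresses are E9 56 95 96.
Read back as little-endian, the first byte is least significant, giving 0x969556E9.
0x969556E9 = 2526369513.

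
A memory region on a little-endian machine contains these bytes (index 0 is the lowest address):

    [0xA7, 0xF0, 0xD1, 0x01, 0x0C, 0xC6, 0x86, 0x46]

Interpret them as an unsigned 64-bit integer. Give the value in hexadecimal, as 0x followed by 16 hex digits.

In little-endian order the low byte comes first in memory.
Reassemble most-significant byte first: 46 86 C6 0C 01 D1 F0 A7 → 0x4686C60C01D1F0A7.

0x4686C60C01D1F0A7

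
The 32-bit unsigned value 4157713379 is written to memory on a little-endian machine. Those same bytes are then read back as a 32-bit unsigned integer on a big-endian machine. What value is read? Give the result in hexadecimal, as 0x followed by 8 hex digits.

4157713379 in 32-bit hexadecimal is 0xF7D1ABE3.
Stored little-endian, the bytes at ascending addresses are E3 AB D1 F7.
Read back as big-endian, the last byte is least significant, giving 0xE3ABD1F7.

0xE3ABD1F7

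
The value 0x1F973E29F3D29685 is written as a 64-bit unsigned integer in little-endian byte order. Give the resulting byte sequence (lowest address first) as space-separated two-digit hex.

85 96 D2 F3 29 3E 97 1F

Split into bytes (most-significant first): 1F 97 3E 29 F3 D2 96 85.
Little-endian stores the least-significant byte at the lowest address.
So at ascending addresses the bytes are 85 96 D2 F3 29 3E 97 1F.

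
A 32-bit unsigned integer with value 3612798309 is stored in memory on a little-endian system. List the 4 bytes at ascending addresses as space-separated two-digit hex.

3612798309 in hexadecimal, padded to 32 bits, is 0xD756ED65.
Split into bytes (most-significant first): D7 56 ED 65.
In little-endian order the low byte comes first in memory.
So at ascending addresses the bytes are 65 ED 56 D7.

65 ED 56 D7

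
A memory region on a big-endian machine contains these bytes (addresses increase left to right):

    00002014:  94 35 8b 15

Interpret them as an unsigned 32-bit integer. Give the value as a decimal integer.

2486536981

Big-endian: lowest address holds the most-significant byte.
The bytes are already most-significant first: 0x94358B15.
0x94358B15 = 2486536981.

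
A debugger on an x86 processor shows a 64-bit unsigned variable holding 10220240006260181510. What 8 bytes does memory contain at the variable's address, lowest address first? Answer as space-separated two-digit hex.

06 CA 5F F4 22 96 D5 8D

10220240006260181510 in hexadecimal, padded to 64 bits, is 0x8DD59622F45FCA06.
Split into bytes (most-significant first): 8D D5 96 22 F4 5F CA 06.
Little-endian stores the least-significant byte at the lowest address.
So at ascending addresses the bytes are 06 CA 5F F4 22 96 D5 8D.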